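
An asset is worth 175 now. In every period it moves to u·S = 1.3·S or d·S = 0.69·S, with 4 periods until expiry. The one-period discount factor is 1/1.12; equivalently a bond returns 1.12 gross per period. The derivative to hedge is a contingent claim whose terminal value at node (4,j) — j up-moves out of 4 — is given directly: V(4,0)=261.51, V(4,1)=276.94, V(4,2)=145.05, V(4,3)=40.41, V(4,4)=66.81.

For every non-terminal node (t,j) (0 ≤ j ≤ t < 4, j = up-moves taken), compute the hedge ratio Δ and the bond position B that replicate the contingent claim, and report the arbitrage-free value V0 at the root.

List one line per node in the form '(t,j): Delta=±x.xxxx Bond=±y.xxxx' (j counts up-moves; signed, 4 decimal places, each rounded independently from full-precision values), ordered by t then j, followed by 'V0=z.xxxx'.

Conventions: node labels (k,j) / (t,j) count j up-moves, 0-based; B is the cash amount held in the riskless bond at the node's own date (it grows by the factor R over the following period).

The replicating-portfolio and risk-neutral prices coincide; use p* = (1.12−0.69)/(1.3−0.69) = 0.7049 for the latter.
Terminal payoffs: V(4,0)=261.5100, V(4,1)=276.9400, V(4,2)=145.0500, V(4,3)=40.4100, V(4,4)=66.8100
Node (3,0) S=57.4891: V=(p*·276.9400+(1−p*)·261.5100)/1.12=243.2026; Δ=(276.9400−261.5100)/(74.7358−39.6675)=0.4400; B=V−Δ·S=217.9075
Node (3,1) S=108.3127: V=(p*·145.0500+(1−p*)·276.9400)/1.12=164.2575; Δ=(145.0500−276.9400)/(140.8066−74.7358)=-1.9962; B=V−Δ·S=380.4706
Node (3,2) S=204.0675: V=(p*·40.4100+(1−p*)·145.0500)/1.12=63.6494; Δ=(40.4100−145.0500)/(265.2878−140.8066)=-0.8406; B=V−Δ·S=235.1904
Node (3,3) S=384.4750: V=(p*·66.8100+(1−p*)·40.4100)/1.12=52.6963; Δ=(66.8100−40.4100)/(499.8175−265.2878)=0.1126; B=V−Δ·S=9.4176
Node (2,0) S=83.3175: V=(p*·164.2575+(1−p*)·243.2026)/1.12=167.4578; Δ=(164.2575−243.2026)/(108.3127−57.4891)=-1.5533; B=V−Δ·S=296.8760
Node (2,1) S=156.9750: V=(p*·63.6494+(1−p*)·164.2575)/1.12=83.3367; Δ=(63.6494−164.2575)/(204.0675−108.3127)=-1.0507; B=V−Δ·S=248.2678
Node (2,2) S=295.7500: V=(p*·52.6963+(1−p*)·63.6494)/1.12=49.9360; Δ=(52.6963−63.6494)/(384.4750−204.0675)=-0.0607; B=V−Δ·S=67.8920
Node (1,0) S=120.7500: V=(p*·83.3367+(1−p*)·167.4578)/1.12=96.5708; Δ=(83.3367−167.4578)/(156.9750−83.3175)=-1.1421; B=V−Δ·S=234.4743
Node (1,1) S=227.5000: V=(p*·49.9360+(1−p*)·83.3367)/1.12=53.3857; Δ=(49.9360−83.3367)/(295.7500−156.9750)=-0.2407; B=V−Δ·S=108.1408
Node (0,0) S=175.0000: V=(p*·53.3857+(1−p*)·96.5708)/1.12=59.0436; Δ=(53.3857−96.5708)/(227.5000−120.7500)=-0.4045; B=V−Δ·S=129.8389
Check: Δ(0,0)·S0 + B(0,0) = 59.0436 = V0.

(0,0): Delta=-0.4045 Bond=129.8389
(1,0): Delta=-1.1421 Bond=234.4743
(1,1): Delta=-0.2407 Bond=108.1408
(2,0): Delta=-1.5533 Bond=296.8760
(2,1): Delta=-1.0507 Bond=248.2678
(2,2): Delta=-0.0607 Bond=67.8920
(3,0): Delta=0.4400 Bond=217.9075
(3,1): Delta=-1.9962 Bond=380.4706
(3,2): Delta=-0.8406 Bond=235.1904
(3,3): Delta=0.1126 Bond=9.4176
V0=59.0436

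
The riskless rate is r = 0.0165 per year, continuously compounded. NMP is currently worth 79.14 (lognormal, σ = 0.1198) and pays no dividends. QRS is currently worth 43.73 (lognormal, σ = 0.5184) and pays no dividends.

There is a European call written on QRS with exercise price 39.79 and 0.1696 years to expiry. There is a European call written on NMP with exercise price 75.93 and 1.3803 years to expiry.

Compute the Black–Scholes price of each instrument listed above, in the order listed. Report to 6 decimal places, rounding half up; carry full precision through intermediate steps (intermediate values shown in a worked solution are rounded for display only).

price(QRS call K=39.79) = 5.930466
price(NMP call K=75.93) = 7.200731

[QRS call K=39.79]
σ√T = 0.5184·√0.1696 = 0.213490
d₁ = (ln(S/K) + (r+σ²/2)T) / (σ√T) = (ln(43.73/39.79) + (0.0165+0.5184²/2)·0.1696) / 0.213490 = (0.094419 + 0.025587) / 0.213490 = 0.562116
d₂ = d₁ − σ√T = 0.562116 − 0.213490 = 0.348625
e^{−rT} = 0.997206
N(d₁) = 0.712981,  N(d₂) = 0.636315
price = S·N(d₁) − K·e^{−rT}·N(d₂) = 31.178676 − 25.248210 = 5.930466
[NMP call K=75.93]
σ√T = 0.1198·√1.3803 = 0.140748
d₁ = (ln(S/K) + (r+σ²/2)T) / (σ√T) = (ln(79.14/75.93) + (0.0165+0.1198²/2)·1.3803) / 0.140748 = (0.041407 + 0.032680) / 0.140748 = 0.526376
d₂ = d₁ − σ√T = 0.526376 − 0.140748 = 0.385627
e^{−rT} = 0.977482
N(d₁) = 0.700686,  N(d₂) = 0.650114
price = S·N(d₁) − K·e^{−rT}·N(d₂) = 55.452328 − 48.251597 = 7.200731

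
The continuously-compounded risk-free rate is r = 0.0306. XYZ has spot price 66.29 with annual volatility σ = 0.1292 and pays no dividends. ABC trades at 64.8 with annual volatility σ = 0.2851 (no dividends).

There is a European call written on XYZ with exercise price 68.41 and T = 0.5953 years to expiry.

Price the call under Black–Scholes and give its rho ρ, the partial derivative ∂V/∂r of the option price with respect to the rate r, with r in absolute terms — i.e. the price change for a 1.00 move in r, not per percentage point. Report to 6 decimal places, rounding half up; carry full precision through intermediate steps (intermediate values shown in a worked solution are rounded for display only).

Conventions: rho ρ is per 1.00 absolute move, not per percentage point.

price = 2.233635
ρ = 17.092987

σ√T = 0.1292·√0.5953 = 0.099685
d₁ = (ln(S/K) + (r+σ²/2)T) / (σ√T) = (ln(66.29/68.41) + (0.0306+0.1292²/2)·0.5953) / 0.099685 = (-0.031480 + 0.023185) / 0.099685 = -0.083214
d₂ = d₁ − σ√T = -0.083214 − 0.099685 = -0.182899
e^{−rT} = 0.981949
N(d₁) = 0.466841,  N(d₂) = 0.427439
Call price V = S·N(d₁) − K·e^{−rT}·N(d₂) = 30.946866 − 28.713231 = 2.233635
ρ = K·T·e^{−rT}·N(d₂) = 17.092987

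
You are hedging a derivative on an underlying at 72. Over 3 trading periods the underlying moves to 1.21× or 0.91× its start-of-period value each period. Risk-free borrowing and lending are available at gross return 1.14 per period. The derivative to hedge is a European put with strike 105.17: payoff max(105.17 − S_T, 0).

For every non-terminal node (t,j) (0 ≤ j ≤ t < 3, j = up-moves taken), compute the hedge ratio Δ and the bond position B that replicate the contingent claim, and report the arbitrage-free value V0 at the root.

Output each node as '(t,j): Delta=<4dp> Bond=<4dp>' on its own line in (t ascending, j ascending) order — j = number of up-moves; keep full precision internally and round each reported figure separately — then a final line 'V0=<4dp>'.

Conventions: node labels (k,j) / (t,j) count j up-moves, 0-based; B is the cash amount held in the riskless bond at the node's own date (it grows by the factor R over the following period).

Arbitrage-free pricing uses the up-move probability p* = (R−d)/(u−d) = 0.7667, discounting each step at R = 1.14.
Payoffs at expiry: V(3,0)=50.9129, V(3,1)=33.0259, V(3,2)=9.2422, V(3,3)=0.0000
  t=2,j=0: stock 59.6232 → up 72.1441 (V=33.0259), down 54.2571 (V=50.9129). Price 32.6312; hedge Δ=-1.0000, bond B=92.2544.
  t=2,j=1: stock 79.2792 → up 95.9278 (V=9.2422), down 72.1441 (V=33.0259). Price 12.9752; hedge Δ=-1.0000, bond B=92.2544.
  t=2,j=2: stock 105.4152 → up 127.5524 (V=0.0000), down 95.9278 (V=9.2422). Price 1.8917; hedge Δ=-0.2922, bond B=32.6989.
  t=1,j=0: stock 65.5200 → up 79.2792 (V=12.9752), down 59.6232 (V=32.6312). Price 15.4049; hedge Δ=-1.0000, bond B=80.9249.
  t=1,j=1: stock 87.1200 → up 105.4152 (V=1.8917), down 79.2792 (V=12.9752). Price 3.9279; hedge Δ=-0.4241, bond B=40.8730.
  t=0,j=0: stock 72.0000 → up 87.1200 (V=3.9279), down 65.5200 (V=15.4049). Price 5.7946; hedge Δ=-0.5313, bond B=44.0512.
Check: Δ(0,0)·S0 + B(0,0) = 5.7946 = V0.

(0,0): Delta=-0.5313 Bond=44.0512
(1,0): Delta=-1.0000 Bond=80.9249
(1,1): Delta=-0.4241 Bond=40.8730
(2,0): Delta=-1.0000 Bond=92.2544
(2,1): Delta=-1.0000 Bond=92.2544
(2,2): Delta=-0.2922 Bond=32.6989
V0=5.7946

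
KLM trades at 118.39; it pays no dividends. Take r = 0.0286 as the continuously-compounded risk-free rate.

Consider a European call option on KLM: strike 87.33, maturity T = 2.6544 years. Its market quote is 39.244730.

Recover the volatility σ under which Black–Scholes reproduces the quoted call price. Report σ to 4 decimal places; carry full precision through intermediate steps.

At σ = 0.1969 the Black–Scholes value reproduces the quote:
σ√T = 0.1969·√2.6544 = 0.320796
d₁ = (ln(S/K) + (r+σ²/2)T) / (σ√T) = (ln(118.39/87.33) + (0.0286+0.1969²/2)·2.6544) / 0.320796 = (0.304290 + 0.127371) / 0.320796 = 1.345594
d₂ = d₁ − σ√T = 1.345594 − 0.320796 = 1.024798
e^{−rT} = 0.926894
N(d₁) = 0.910783,  N(d₂) = 0.847271
V = S·N(d₁) − K·e^{−rT}·N(d₂) = 107.827627 − 68.582897 = 39.244730 (equal to the quote); since ∂V/∂σ > 0 for all σ, the implied volatility is unique

sigma = 0.1969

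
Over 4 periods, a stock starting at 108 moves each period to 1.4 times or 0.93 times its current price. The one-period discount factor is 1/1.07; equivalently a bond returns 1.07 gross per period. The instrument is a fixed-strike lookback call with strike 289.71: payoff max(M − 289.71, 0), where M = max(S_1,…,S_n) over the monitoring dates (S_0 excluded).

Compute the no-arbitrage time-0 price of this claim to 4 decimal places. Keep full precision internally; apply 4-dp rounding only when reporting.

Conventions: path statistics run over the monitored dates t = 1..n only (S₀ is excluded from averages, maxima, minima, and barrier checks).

price = 0.8459

No-arbitrage gives p* = (R−d)/(u−d) = 0.2979: enumerate every path, weight its payoff by its p*-probability, and discount by R^4.
Enumerate all 2^4 = 16 price paths (U = up ×1.4, D = down ×0.93); each path with k up-moves has probability p*^k·(1−p*)^(4−k).
DDDD: M=100.4400, payoff=0.0000, prob=0.243032
UDDD: M=151.2000, payoff=0.0000, prob=0.103105
DUDD: M=140.6160, payoff=0.0000, prob=0.103105
UUDD: M=211.6800, payoff=0.0000, prob=0.043741
DDUD: M=130.7729, payoff=0.0000, prob=0.103105
UDUD: M=196.8624, payoff=0.0000, prob=0.043741
DUUD: M=196.8624, payoff=0.0000, prob=0.043741
UUUD: M=296.3520, payoff=6.6420, prob=0.018557
DDDU: M=121.6188, payoff=0.0000, prob=0.103105
UDDU: M=183.0820, payoff=0.0000, prob=0.043741
DUDU: M=183.0820, payoff=0.0000, prob=0.043741
UUDU: M=275.6074, payoff=0.0000, prob=0.018557
DDUU: M=183.0820, payoff=0.0000, prob=0.043741
UDUU: M=275.6074, payoff=0.0000, prob=0.018557
DUUU: M=275.6074, payoff=0.0000, prob=0.018557
UUUU: M=414.8928, payoff=125.1828, prob=0.007873
Price = Σ prob·payoff / R^4 = 1.108775 / 1.310796 = 0.8459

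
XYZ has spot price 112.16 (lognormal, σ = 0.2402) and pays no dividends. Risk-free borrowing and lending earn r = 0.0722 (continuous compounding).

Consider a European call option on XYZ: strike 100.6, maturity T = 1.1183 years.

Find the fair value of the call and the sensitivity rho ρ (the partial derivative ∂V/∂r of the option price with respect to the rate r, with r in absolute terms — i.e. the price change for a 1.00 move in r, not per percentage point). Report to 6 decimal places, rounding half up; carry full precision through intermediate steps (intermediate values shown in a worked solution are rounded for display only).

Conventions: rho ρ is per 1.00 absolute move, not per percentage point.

σ√T = 0.2402·√1.1183 = 0.254011
d₁ = (ln(S/K) + (r+σ²/2)T) / (σ√T) = (ln(112.16/100.6) + (0.0722+0.2402²/2)·1.1183) / 0.254011 = (0.108774 + 0.113002) / 0.254011 = 0.873097
d₂ = d₁ − σ√T = 0.873097 − 0.254011 = 0.619087
e^{−rT} = 0.922432
N(d₁) = 0.808695,  N(d₂) = 0.732070
Call price V = S·N(d₁) − K·e^{−rT}·N(d₂) = 90.703232 − 67.933708 = 22.769525
ρ = K·T·e^{−rT}·N(d₂) = 75.970265

price = 22.769525
ρ = 75.970265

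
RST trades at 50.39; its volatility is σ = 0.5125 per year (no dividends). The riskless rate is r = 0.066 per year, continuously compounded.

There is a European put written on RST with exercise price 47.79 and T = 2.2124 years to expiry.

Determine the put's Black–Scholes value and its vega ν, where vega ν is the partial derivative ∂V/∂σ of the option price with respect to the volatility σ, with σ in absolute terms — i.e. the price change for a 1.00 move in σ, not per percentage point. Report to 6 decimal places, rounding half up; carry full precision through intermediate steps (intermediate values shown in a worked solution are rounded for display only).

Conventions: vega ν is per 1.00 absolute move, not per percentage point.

price = 9.502465
ν = 24.329409

σ√T = 0.5125·√2.2124 = 0.762300
d₁ = (ln(S/K) + (r+σ²/2)T) / (σ√T) = (ln(50.39/47.79) + (0.066+0.5125²/2)·2.2124) / 0.762300 = (0.052976 + 0.436569) / 0.762300 = 0.642195
d₂ = d₁ − σ√T = 0.642195 − 0.762300 = -0.120105
e^{−rT} = 0.864142
N(−d₁) = 0.260373,  N(−d₂) = 0.547800
Put price V = K·e^{−rT}·N(−d₂) − S·N(−d₁) = 22.622673 − 13.120208 = 9.502465
φ(d₁) = (1/√(2π))·e^{−d₁²/2} = 0.324605
ν = S·φ(d₁)·√T = 24.329409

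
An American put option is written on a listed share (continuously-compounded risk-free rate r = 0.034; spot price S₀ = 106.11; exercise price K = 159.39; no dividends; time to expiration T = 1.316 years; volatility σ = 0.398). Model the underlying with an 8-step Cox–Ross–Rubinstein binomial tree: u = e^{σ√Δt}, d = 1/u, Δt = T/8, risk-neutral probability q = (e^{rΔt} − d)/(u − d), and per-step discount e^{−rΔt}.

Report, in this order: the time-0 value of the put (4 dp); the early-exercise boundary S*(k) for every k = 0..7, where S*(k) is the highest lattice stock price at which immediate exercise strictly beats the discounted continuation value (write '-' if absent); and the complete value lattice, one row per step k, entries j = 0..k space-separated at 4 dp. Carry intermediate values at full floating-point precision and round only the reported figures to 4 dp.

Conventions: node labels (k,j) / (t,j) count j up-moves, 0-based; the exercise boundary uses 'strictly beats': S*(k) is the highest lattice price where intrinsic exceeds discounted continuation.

price = 56.0044
boundary = - 90.2924 76.8327 90.2924 76.8327 90.2924 106.1100 124.6986
tree:
56.0044
69.0976 42.3086
82.5573 54.9930 28.9001
94.0106 69.0976 40.1765 16.8774
103.7566 82.5573 53.8515 25.6569 7.4508
112.0498 94.0106 69.0976 37.7701 12.6788 1.8069
119.1067 103.7566 82.5573 53.2800 21.2106 3.4744 0.0000
125.1117 112.0498 94.0106 69.0976 34.6914 6.6808 0.0000 0.0000
130.2215 119.1067 103.7566 82.5573 53.2800 12.8464 0.0000 0.0000 0.0000

Δt=0.16450, u=1.17518, d=0.85093, q=0.47703, disc=e^(-rΔt)=0.99442
k=8 terminal: V=max(K-S,0) → 130.2215 119.1067 103.7566 82.5573 53.2800 12.8464 0.0000 0.0000 0.0000
k=7: j=0 S=34.2783 intr=125.1117 cont=124.2227 V=125.1117[EX]; j=1 S=47.3402 intr=112.0498 cont=111.1608 V=112.0498[EX]; j=2 S=65.3794 intr=94.0106 cont=93.1217 V=94.0106[EX]; j=3 S=90.2924 intr=69.0976 cont=68.2086 V=69.0976[EX]; j=4 S=124.6986 intr=34.6914 cont=33.8024 V=34.6914[EX]; j=5 S=172.2154 intr=0.0000 cont=6.6808 V=6.6808[hold]; j=6 S=237.8386 intr=0.0000 cont=0.0000 V=0.0000[hold]; j=7 S=328.4678 intr=0.0000 cont=0.0000 V=0.0000[hold]  S*(7)=124.6986
k=6: j=0 S=40.2833 intr=119.1067 cont=118.2177 V=119.1067[EX]; j=1 S=55.6334 intr=103.7566 cont=102.8676 V=103.7566[EX]; j=2 S=76.8327 intr=82.5573 cont=81.6684 V=82.5573[EX]; j=3 S=106.1100 intr=53.2800 cont=52.3910 V=53.2800[EX]; j=4 S=146.5436 intr=12.8464 cont=21.2106 V=21.2106[hold]; j=5 S=202.3845 intr=0.0000 cont=3.4744 V=3.4744[hold]; j=6 S=279.5037 intr=0.0000 cont=0.0000 V=0.0000[hold]  S*(6)=106.1100
k=5: j=0 S=47.3402 intr=112.0498 cont=111.1608 V=112.0498[EX]; j=1 S=65.3794 intr=94.0106 cont=93.1217 V=94.0106[EX]; j=2 S=90.2924 intr=69.0976 cont=68.2086 V=69.0976[EX]; j=3 S=124.6986 intr=34.6914 cont=37.7701 V=37.7701[hold]; j=4 S=172.2154 intr=0.0000 cont=12.6788 V=12.6788[hold]; j=5 S=237.8386 intr=0.0000 cont=1.8069 V=1.8069[hold]  S*(5)=90.2924
k=4: j=0 S=55.6334 intr=103.7566 cont=102.8676 V=103.7566[EX]; j=1 S=76.8327 intr=82.5573 cont=81.6684 V=82.5573[EX]; j=2 S=106.1100 intr=53.2800 cont=53.8515 V=53.8515[hold]; j=3 S=146.5436 intr=12.8464 cont=25.6569 V=25.6569[hold]; j=4 S=202.3845 intr=0.0000 cont=7.4508 V=7.4508[hold]  S*(4)=76.8327
k=3: j=0 S=65.3794 intr=94.0106 cont=93.1217 V=94.0106[EX]; j=1 S=90.2924 intr=69.0976 cont=68.4797 V=69.0976[EX]; j=2 S=124.6986 intr=34.6914 cont=40.1765 V=40.1765[hold]; j=3 S=172.2154 intr=0.0000 cont=16.8774 V=16.8774[hold]  S*(3)=90.2924
k=2: j=0 S=76.8327 intr=82.5573 cont=81.6684 V=82.5573[EX]; j=1 S=106.1100 intr=53.2800 cont=54.9930 V=54.9930[hold]; j=2 S=146.5436 intr=12.8464 cont=28.9001 V=28.9001[hold]  S*(2)=76.8327
k=1: j=0 S=90.2924 intr=69.0976 cont=69.0212 V=69.0976[EX]; j=1 S=124.6986 intr=34.6914 cont=42.3086 V=42.3086[hold]  S*(1)=90.2924
k=0: j=0 S=106.1100 intr=53.2800 cont=56.0044 V=56.0044[hold]  S*(0)=-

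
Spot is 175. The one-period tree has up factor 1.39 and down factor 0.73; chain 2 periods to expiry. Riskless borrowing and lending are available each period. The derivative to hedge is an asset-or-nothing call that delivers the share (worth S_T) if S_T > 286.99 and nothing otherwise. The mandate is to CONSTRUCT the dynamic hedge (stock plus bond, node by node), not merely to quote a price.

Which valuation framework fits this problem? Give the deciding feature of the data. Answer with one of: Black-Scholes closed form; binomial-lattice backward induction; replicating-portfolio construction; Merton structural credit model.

Key observation: a price alone would not answer the question — the per-node share/bond construction on the spot-175, 1.39/0.73 tree is required, and only the replicating-portfolio method yields it.

framework: replicating-portfolio construction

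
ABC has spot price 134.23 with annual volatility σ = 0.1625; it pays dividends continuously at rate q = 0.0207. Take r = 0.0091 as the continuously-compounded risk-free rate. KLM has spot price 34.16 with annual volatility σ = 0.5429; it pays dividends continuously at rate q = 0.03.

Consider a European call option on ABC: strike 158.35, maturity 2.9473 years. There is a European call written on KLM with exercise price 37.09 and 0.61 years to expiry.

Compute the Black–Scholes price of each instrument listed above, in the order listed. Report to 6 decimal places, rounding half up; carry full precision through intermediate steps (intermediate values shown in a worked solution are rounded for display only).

price(ABC call K=158.35) = 5.392581
price(KLM call K=37.09) = 4.385699

[ABC call K=158.35]
σ√T = 0.1625·√2.9473 = 0.278975
d₁ = (ln(S/K) + (r−q+σ²/2)T) / (σ√T) = (ln(134.23/158.35) + (0.0091−0.0207+0.1625²/2)·2.9473) / 0.278975 = (-0.165253 + 0.004725) / 0.278975 = -0.575421
d₂ = d₁ − σ√T = -0.575421 − 0.278975 = -0.854396
e^{−rT} = 0.973536
e^{−qT} = 0.940815
N(d₁) = 0.282503,  N(d₂) = 0.196443
price = S·e^{−qT}·N(d₁) − K·e^{−rT}·N(d₂) = 35.676090 − 30.283509 = 5.392581
[KLM call K=37.09]
σ√T = 0.5429·√0.61 = 0.424018
d₁ = (ln(S/K) + (r−q+σ²/2)T) / (σ√T) = (ln(34.16/37.09) + (0.0091−0.03+0.5429²/2)·0.61) / 0.424018 = (-0.082292 + 0.077147) / 0.424018 = -0.012134
d₂ = d₁ − σ√T = -0.012134 − 0.424018 = -0.436153
e^{−rT} = 0.994464
e^{−qT} = 0.981866
N(d₁) = 0.495159,  N(d₂) = 0.331363
price = S·e^{−qT}·N(d₁) − K·e^{−rT}·N(d₂) = 16.607916 − 12.222217 = 4.385699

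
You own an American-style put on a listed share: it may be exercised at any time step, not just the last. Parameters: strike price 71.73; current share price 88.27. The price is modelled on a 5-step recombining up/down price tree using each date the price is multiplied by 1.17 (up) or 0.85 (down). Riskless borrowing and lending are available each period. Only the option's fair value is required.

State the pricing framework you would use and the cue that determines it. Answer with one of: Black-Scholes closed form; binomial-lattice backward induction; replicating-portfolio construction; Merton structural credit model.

framework: binomial-lattice backward induction

Key observation: the put (strike 71.73 on spot 88.27) is American-style on a 5-step discrete price model, so the early-exercise decision at every node requires stepwise backward valuation — a closed form cannot price the exercise right.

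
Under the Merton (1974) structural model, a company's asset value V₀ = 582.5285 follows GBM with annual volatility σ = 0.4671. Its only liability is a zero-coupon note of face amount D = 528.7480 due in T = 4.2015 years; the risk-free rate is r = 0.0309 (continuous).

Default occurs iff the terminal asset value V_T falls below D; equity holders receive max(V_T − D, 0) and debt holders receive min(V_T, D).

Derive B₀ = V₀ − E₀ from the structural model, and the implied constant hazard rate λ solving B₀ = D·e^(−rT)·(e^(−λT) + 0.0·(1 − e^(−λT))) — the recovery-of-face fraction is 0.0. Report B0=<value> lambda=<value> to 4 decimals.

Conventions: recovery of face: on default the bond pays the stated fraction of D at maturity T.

Work the structural quantities from V₀ = 582.5285 against face 528.7480:
d₁ = [ln(V₀/D) + (r + σ²/2)T] / (σ√T)
   = [ln(582.5285/528.7480) + (0.0309 + 0.5·0.4671²)·4.2015] / (0.4671·√4.2015)
   = [0.096866 + 0.588173] / 0.957441 = 0.715490
d₂ = d₁ − σ√T = 0.715490 − 0.957441 = -0.241951
N(d₁) = 0.762847,  N(d₂) = 0.404409,  e^(−rT) = 0.878248
E₀ = V₀·N(d₁) − D·e^(−rT)·N(d₂)
   = 582.5285·0.762847 − 528.7480·0.878248·0.404409 = 256.583858
B₀ = V₀ − E₀ = 582.5285 − 256.583858 = 325.944642
e^(−λT) = (B₀·e^(rT)/D − 0)/(1 − 0) = (325.9446·1.138631/528.7480 − 0)/1 = 0.70190433
λ = −ln(0.70190433)/4.2015 = 0.084246

B0=325.9446 lambda=0.0842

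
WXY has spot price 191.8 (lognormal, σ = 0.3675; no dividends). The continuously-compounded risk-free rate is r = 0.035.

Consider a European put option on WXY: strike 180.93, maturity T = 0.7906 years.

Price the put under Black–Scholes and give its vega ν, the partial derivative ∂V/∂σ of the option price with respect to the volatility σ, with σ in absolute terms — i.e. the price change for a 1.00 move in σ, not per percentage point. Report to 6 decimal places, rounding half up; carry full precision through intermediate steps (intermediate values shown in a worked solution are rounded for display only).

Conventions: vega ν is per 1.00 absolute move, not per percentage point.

price = 16.776793
ν = 62.117919

σ√T = 0.3675·√0.7906 = 0.326765
d₁ = (ln(S/K) + (r+σ²/2)T) / (σ√T) = (ln(191.8/180.93) + (0.035+0.3675²/2)·0.7906) / 0.326765 = (0.058343 + 0.081059) / 0.326765 = 0.426611
d₂ = d₁ − σ√T = 0.426611 − 0.326765 = 0.099846
e^{−rT} = 0.972708
N(−d₁) = 0.334831,  N(−d₂) = 0.460233
Put price V = K·e^{−rT}·N(−d₂) − S·N(−d₁) = 80.997429 − 64.220637 = 16.776793
φ(d₁) = (1/√(2π))·e^{−d₁²/2} = 0.364242
ν = S·φ(d₁)·√T = 62.117919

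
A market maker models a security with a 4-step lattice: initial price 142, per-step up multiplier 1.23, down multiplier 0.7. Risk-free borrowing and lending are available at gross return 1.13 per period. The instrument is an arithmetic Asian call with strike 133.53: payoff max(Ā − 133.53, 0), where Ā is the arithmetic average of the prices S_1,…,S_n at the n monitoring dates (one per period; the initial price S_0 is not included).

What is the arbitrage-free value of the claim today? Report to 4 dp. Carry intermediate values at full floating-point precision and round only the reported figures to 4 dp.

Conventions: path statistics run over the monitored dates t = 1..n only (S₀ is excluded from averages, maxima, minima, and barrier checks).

price = 39.5272

Under the martingale measure an up-move has probability p* = 0.8113; value the claim as the probability-weighted average of per-path payoffs, discounted 4 periods at R = 1.13.
Enumerate all 2^4 = 16 price paths (U = up ×1.23, D = down ×0.7); each path with k up-moves has probability p*^k·(1−p*)^(4−k).
DDDD: Ā=62.9451, payoff=0.0000, prob=0.001267
UDDD: Ā=110.6034, payoff=0.0000, prob=0.005450
DUDD: Ā=91.7884, payoff=0.0000, prob=0.005450
UUDD: Ā=161.2854, payoff=27.7554, prob=0.023433
DDUD: Ā=78.6179, payoff=0.0000, prob=0.005450
UDUD: Ā=138.1430, payoff=4.6130, prob=0.023433
DUUD: Ā=119.3280, payoff=0.0000, prob=0.023433
UUUD: Ā=209.6763, payoff=76.1463, prob=0.100763
DDDU: Ā=69.3986, payoff=0.0000, prob=0.005450
UDDU: Ā=121.9432, payoff=0.0000, prob=0.023433
DUDU: Ā=103.1282, payoff=0.0000, prob=0.023433
UUDU: Ā=181.2111, payoff=47.6811, prob=0.100763
DDUU: Ā=89.9577, payoff=0.0000, prob=0.023433
UDUU: Ā=158.0686, payoff=24.5386, prob=0.100763
DUUU: Ā=139.2536, payoff=5.7236, prob=0.100763
UUUU: Ā=244.6885, payoff=111.1585, prob=0.433282
Price = Σ prob·payoff / R^4 = 64.447989 / 1.630474 = 39.5272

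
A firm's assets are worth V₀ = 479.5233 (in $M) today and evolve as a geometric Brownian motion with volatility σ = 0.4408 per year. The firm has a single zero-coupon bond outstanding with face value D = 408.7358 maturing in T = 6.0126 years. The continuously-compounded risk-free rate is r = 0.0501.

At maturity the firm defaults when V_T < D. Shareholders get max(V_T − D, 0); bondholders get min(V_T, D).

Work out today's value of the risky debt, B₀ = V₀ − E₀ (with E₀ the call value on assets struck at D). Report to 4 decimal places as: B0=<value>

B0=217.4756

With assets at 479.5233 and a single debt payment of 408.7358 at 6.0126 years:
d₁ = [ln(V₀/D) + (r + σ²/2)T] / (σ√T)
   = [ln(479.5233/408.7358) + (0.0501 + 0.5·0.4408²)·6.0126] / (0.4408·√6.0126)
   = [0.159724 + 0.885369] / 1.080868 = 0.966901
d₂ = d₁ − σ√T = 0.966901 − 1.080868 = -0.113967
N(d₁) = 0.833203,  N(d₂) = 0.454632,  e^(−rT) = 0.739907
E₀ = V₀·N(d₁) − D·e^(−rT)·N(d₂)
   = 479.5233·0.833203 − 408.7358·0.739907·0.454632 = 262.047709
B₀ = V₀ − E₀ = 479.5233 − 262.047709 = 217.475591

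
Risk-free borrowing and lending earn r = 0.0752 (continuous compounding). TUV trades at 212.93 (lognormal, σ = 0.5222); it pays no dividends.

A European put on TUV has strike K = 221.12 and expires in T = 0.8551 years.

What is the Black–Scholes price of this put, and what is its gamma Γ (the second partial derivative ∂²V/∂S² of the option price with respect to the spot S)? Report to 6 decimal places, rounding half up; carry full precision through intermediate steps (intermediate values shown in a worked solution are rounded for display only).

σ√T = 0.5222·√0.8551 = 0.482887
d₁ = (ln(S/K) + (r+σ²/2)T) / (σ√T) = (ln(212.93/221.12) + (0.0752+0.5222²/2)·0.8551) / 0.482887 = (-0.037742 + 0.180893) / 0.482887 = 0.296449
d₂ = d₁ − σ√T = 0.296449 − 0.482887 = -0.186438
e^{−rT} = 0.937720
N(−d₁) = 0.383444,  N(−d₂) = 0.573949
Put price V = K·e^{−rT}·N(−d₂) − S·N(−d₁) = 119.007652 − 81.646652 = 37.361000
φ(d₁) = (1/√(2π))·e^{−d₁²/2} = 0.381792
Γ = φ(d₁) / (S·σ·√T) = 0.003713

price = 37.361000
Γ = 0.003713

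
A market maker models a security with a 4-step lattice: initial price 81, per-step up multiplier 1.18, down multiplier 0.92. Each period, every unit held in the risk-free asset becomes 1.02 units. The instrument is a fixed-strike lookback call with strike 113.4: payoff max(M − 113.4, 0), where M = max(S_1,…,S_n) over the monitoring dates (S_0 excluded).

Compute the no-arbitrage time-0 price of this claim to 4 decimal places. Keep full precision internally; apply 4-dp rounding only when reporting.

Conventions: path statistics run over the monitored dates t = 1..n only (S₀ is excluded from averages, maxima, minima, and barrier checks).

No-arbitrage gives p* = (R−d)/(u−d) = 0.3846: enumerate every path, weight its payoff by its p*-probability, and discount by R^4.
Enumerate all 2^4 = 16 price paths (U = up ×1.18, D = down ×0.92); each path with k up-moves has probability p*^k·(1−p*)^(4−k).
DDDD: M=74.5200, payoff=0.0000, prob=0.143412
UDDD: M=95.5800, payoff=0.0000, prob=0.089633
DUDD: M=87.9336, payoff=0.0000, prob=0.089633
UUDD: M=112.7844, payoff=0.0000, prob=0.056020
DDUD: M=80.8989, payoff=0.0000, prob=0.089633
UDUD: M=103.7616, payoff=0.0000, prob=0.056020
DUUD: M=103.7616, payoff=0.0000, prob=0.056020
UUUD: M=133.0856, payoff=19.6856, prob=0.035013
DDDU: M=74.5200, payoff=0.0000, prob=0.089633
UDDU: M=95.5800, payoff=0.0000, prob=0.056020
DUDU: M=95.4607, payoff=0.0000, prob=0.056020
UUDU: M=122.4387, payoff=9.0387, prob=0.035013
DDUU: M=95.4607, payoff=0.0000, prob=0.056020
UDUU: M=122.4387, payoff=9.0387, prob=0.035013
DUUU: M=122.4387, payoff=9.0387, prob=0.035013
UUUU: M=157.0410, payoff=43.6410, prob=0.021883
Price = Σ prob·payoff / R^4 = 2.593657 / 1.082432 = 2.3961

price = 2.3961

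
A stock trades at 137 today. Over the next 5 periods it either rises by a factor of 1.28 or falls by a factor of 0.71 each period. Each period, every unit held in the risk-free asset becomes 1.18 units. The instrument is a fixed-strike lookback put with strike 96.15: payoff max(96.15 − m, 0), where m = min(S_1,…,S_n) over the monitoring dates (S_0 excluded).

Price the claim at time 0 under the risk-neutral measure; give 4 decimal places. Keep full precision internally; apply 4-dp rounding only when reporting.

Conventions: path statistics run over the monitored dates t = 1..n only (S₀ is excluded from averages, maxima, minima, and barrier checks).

With p* = (R−d)/(u−d) = 0.8246, sum probability × payoff across the paths and divide by R^5.
Enumerate all 2^5 = 32 price paths (U = up ×1.28, D = down ×0.71); each path with k up-moves has probability p*^k·(1−p*)^(5−k).
DDDDD: m=24.7179, payoff=71.4321, prob=0.000166
UDDDD: m=44.5619, payoff=51.5881, prob=0.000781
DUDDD: m=44.5619, payoff=51.5881, prob=0.000781
UUDDD: m=80.3370, payoff=15.8130, prob=0.003671
DDUDD: m=44.5619, payoff=51.5881, prob=0.000781
UDUDD: m=80.3370, payoff=15.8130, prob=0.003671
DUUDD: m=80.3370, payoff=15.8130, prob=0.003671
UUUDD: m=144.8329, payoff=0.0000, prob=0.017255
DDDUD: m=44.5619, payoff=51.5881, prob=0.000781
UDDUD: m=80.3370, payoff=15.8130, prob=0.003671
DUDUD: m=80.3370, payoff=15.8130, prob=0.003671
UUDUD: m=144.8329, payoff=0.0000, prob=0.017255
DDUUD: m=69.0617, payoff=27.0883, prob=0.003671
UDUUD: m=124.5056, payoff=0.0000, prob=0.017255
DUUUD: m=97.2700, payoff=0.0000, prob=0.017255
UUUUD: m=175.3600, payoff=0.0000, prob=0.081099
DDDDU: m=34.8140, payoff=61.3360, prob=0.000781
UDDDU: m=62.7633, payoff=33.3867, prob=0.003671
DUDDU: m=62.7633, payoff=33.3867, prob=0.003671
UUDDU: m=113.1507, payoff=0.0000, prob=0.017255
DDUDU: m=62.7633, payoff=33.3867, prob=0.003671
UDUDU: m=113.1507, payoff=0.0000, prob=0.017255
DUUDU: m=97.2700, payoff=0.0000, prob=0.017255
UUUDU: m=175.3600, payoff=0.0000, prob=0.081099
DDDUU: m=49.0338, payoff=47.1162, prob=0.003671
UDDUU: m=88.3990, payoff=7.7510, prob=0.017255
DUDUU: m=88.3990, payoff=7.7510, prob=0.017255
UUDUU: m=159.3672, payoff=0.0000, prob=0.081099
DDUUU: m=69.0617, payoff=27.0883, prob=0.017255
UDUUU: m=124.5056, payoff=0.0000, prob=0.081099
DUUUU: m=97.2700, payoff=0.0000, prob=0.081099
UUUUU: m=175.3600, payoff=0.0000, prob=0.381167
Price = Σ prob·payoff / R^5 = 1.886295 / 2.287758 = 0.8245

price = 0.8245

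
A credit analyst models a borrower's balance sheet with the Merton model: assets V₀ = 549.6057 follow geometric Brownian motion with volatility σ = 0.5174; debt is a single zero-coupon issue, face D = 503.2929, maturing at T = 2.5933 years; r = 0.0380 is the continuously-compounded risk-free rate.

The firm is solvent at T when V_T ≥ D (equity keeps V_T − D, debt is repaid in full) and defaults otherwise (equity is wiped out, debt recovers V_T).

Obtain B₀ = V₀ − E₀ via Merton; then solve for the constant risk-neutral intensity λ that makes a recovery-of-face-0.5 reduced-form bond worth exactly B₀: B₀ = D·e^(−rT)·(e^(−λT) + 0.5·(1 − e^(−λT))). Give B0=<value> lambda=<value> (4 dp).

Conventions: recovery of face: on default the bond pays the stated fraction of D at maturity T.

B0=336.5901 lambda=0.2862

Work the structural quantities from V₀ = 549.6057 against face 503.2929:
d₁ = [ln(V₀/D) + (r + σ²/2)T] / (σ√T)
   = [ln(549.6057/503.2929) + (0.0380 + 0.5·0.5174²)·2.5933] / (0.5174·√2.5933)
   = [0.088029 + 0.445662] / 0.833207 = 0.640526
d₂ = d₁ − σ√T = 0.640526 − 0.833207 = -0.192680
N(d₁) = 0.739085,  N(d₂) = 0.423605,  e^(−rT) = 0.906155
E₀ = V₀·N(d₁) − D·e^(−rT)·N(d₂)
   = 549.6057·0.739085 − 503.2929·0.906155·0.423605 = 213.015591
B₀ = V₀ − E₀ = 549.6057 − 213.015591 = 336.590109
e^(−λT) = (B₀·e^(rT)/D − 0.5)/(1 − 0.5) = (336.5901·1.103565/503.2929 − 0.5)/0.5 = 0.47607442
λ = −ln(0.47607442)/2.5933 = 0.286192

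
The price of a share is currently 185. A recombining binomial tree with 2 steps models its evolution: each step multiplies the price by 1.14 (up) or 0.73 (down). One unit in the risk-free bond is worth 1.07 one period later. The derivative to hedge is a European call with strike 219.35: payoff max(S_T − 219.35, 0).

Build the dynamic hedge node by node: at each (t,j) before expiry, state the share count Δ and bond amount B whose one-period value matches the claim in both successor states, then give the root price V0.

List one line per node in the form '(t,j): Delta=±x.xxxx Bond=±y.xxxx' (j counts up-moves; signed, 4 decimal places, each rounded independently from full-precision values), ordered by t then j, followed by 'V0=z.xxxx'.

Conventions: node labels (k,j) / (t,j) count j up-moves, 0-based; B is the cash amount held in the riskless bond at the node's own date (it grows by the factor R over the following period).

The replicating-portfolio and risk-neutral prices coincide; use p* = (1.07−0.73)/(1.14−0.73) = 0.8293 for the latter.
Expiry values: V(2,0)=0.0000, V(2,1)=0.0000, V(2,2)=21.0760
Node (1,0) S=135.0500: V=(p*·0.0000+(1−p*)·0.0000)/1.07=0.0000; Δ=(0.0000−0.0000)/(153.9570−98.5865)=0.0000; B=V−Δ·S=0.0000
Node (1,1) S=210.9000: V=(p*·21.0760+(1−p*)·0.0000)/1.07=16.3343; Δ=(21.0760−0.0000)/(240.4260−153.9570)=0.2437; B=V−Δ·S=-35.0706
Node (0,0) S=185.0000: V=(p*·16.3343+(1−p*)·0.0000)/1.07=12.6593; Δ=(16.3343−0.0000)/(210.9000−135.0500)=0.2153; B=V−Δ·S=-27.1803
Verification: the root portfolio costs Δ(0,0)·S0 + B(0,0) = 12.6593, matching V0.

(0,0): Delta=0.2153 Bond=-27.1803
(1,0): Delta=0.0000 Bond=0.0000
(1,1): Delta=0.2437 Bond=-35.0706
V0=12.6593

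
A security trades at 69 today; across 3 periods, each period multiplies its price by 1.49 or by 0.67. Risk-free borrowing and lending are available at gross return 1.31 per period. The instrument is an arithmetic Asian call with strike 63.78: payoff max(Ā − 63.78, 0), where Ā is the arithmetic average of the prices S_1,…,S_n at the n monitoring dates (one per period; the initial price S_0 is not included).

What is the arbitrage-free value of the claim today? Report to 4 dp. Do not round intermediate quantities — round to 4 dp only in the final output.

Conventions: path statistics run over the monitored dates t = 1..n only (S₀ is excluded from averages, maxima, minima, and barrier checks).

No-arbitrage gives p* = (R−d)/(u−d) = 0.7805: enumerate every path, weight its payoff by its p*-probability, and discount by R^3.
Enumerate all 2^3 = 8 price paths (U = up ×1.49, D = down ×0.67); each path with k up-moves has probability p*^k·(1−p*)^(3−k).
DDD: Ā=32.6522, payoff=0.0000, prob=0.010577
UDD: Ā=72.6147, payoff=8.8347, prob=0.037608
DUD: Ā=53.7547, payoff=0.0000, prob=0.037608
UUD: Ā=119.5440, payoff=55.7640, prob=0.133718
DDU: Ā=41.1185, payoff=0.0000, prob=0.037608
UDU: Ā=91.4426, payoff=27.6626, prob=0.133718
DUU: Ā=72.5826, payoff=8.8026, prob=0.133718
UUU: Ā=161.4151, payoff=97.6351, prob=0.475443
Price = Σ prob·payoff / R^3 = 59.084935 / 2.248091 = 26.2823

price = 26.2823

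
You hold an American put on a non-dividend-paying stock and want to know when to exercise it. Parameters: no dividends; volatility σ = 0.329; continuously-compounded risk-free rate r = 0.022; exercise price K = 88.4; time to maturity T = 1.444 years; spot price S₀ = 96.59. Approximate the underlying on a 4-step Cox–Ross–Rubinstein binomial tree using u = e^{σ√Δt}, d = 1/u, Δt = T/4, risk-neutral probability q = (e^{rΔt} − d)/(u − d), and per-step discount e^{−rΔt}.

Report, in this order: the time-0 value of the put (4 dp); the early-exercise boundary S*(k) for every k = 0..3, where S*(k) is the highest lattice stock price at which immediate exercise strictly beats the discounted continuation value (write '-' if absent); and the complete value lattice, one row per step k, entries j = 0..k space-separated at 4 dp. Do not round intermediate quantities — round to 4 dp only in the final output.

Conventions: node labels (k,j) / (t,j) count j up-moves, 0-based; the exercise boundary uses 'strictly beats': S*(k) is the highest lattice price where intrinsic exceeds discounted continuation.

price = 9.8039
boundary = - - - 53.3809
tree:
9.8039
15.6664 3.3797
24.1126 6.4372 0.0000
35.0191 12.2605 0.0000 0.0000
44.5936 23.3519 0.0000 0.0000 0.0000

params: Δt=0.36100 u=1.21857 d=0.82064 q=0.47078 e^(-rΔt)=0.99209
t_4 payoffs: 44.5936 23.3519 0.0000 0.0000 0.0000
t_3: node(3,0) S=53.3809 payoff=35.0191 vs cont=34.3198 → 35.0191 [stop]  node(3,1) S=79.2654 payoff=9.1346 vs cont=12.2605 → 12.2605 [wait]  node(3,2) S=117.7012 payoff=0.0000 vs cont=0.0000 → 0.0000 [wait]  node(3,3) S=174.7746 payoff=0.0000 vs cont=0.0000 → 0.0000 [wait]  ⇒ S*(3)=53.3809
t_2: node(2,0) S=65.0481 payoff=23.3519 vs cont=24.1126 → 24.1126 [wait]  node(2,1) S=96.5900 payoff=0.0000 vs cont=6.4372 → 6.4372 [wait]  node(2,2) S=143.4266 payoff=0.0000 vs cont=0.0000 → 0.0000 [wait]  ⇒ S*(2)=-
t_1: node(1,0) S=79.2654 payoff=9.1346 vs cont=15.6664 → 15.6664 [wait]  node(1,1) S=117.7012 payoff=0.0000 vs cont=3.3797 → 3.3797 [wait]  ⇒ S*(1)=-
t_0: node(0,0) S=96.5900 payoff=0.0000 vs cont=9.8039 → 9.8039 [wait]  ⇒ S*(0)=-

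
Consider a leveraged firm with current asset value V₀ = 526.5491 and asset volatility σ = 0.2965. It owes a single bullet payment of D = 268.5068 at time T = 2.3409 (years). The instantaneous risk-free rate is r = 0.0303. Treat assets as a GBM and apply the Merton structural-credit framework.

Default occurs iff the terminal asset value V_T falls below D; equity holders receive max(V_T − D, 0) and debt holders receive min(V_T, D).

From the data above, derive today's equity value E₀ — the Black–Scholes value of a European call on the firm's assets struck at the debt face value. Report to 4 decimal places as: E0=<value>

Apply the equity-as-call identities (strike 268.5068, horizon 2.3409 years):
d₁ = [ln(V₀/D) + (r + σ²/2)T] / (σ√T)
   = [ln(526.5491/268.5068) + (0.0303 + 0.5·0.2965²)·2.3409] / (0.2965·√2.3409)
   = [0.673468 + 0.173826] / 0.453645 = 1.867748
d₂ = d₁ − σ√T = 1.867748 − 0.453645 = 1.414103
N(d₁) = 0.969101,  N(d₂) = 0.921334,  e^(−rT) = 0.931528
E₀ = V₀·N(d₁) − D·e^(−rT)·N(d₂)
   = 526.5491·0.969101 − 268.5068·0.931528·0.921334 = 279.833945

E0=279.8339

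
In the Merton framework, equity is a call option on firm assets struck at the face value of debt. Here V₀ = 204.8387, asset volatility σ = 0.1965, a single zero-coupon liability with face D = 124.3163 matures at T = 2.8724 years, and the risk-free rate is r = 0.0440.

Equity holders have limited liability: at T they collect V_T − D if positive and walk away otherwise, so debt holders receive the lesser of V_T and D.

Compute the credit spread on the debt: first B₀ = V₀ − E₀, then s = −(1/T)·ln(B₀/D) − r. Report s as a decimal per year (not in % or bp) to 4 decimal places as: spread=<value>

spread=0.0018

Work the structural quantities from V₀ = 204.8387 against face 124.3163:
d₁ = [ln(V₀/D) + (r + σ²/2)T] / (σ√T)
   = [ln(204.8387/124.3163) + (0.0440 + 0.5·0.1965²)·2.8724] / (0.1965·√2.8724)
   = [0.499394 + 0.181841] / 0.333031 = 2.045556
d₂ = d₁ − σ√T = 2.045556 − 0.333031 = 1.712525
N(d₁) = 0.979600,  N(d₂) = 0.956600,  e^(−rT) = 0.881275
E₀ = V₀·N(d₁) − D·e^(−rT)·N(d₂)
   = 204.8387·0.979600 − 124.3163·0.881275·0.956600 = 95.857908
B₀ = V₀ − E₀ = 204.8387 − 95.857908 = 108.980792
spread = −(1/T)·ln(B₀/D) − r = −(1/2.8724)·ln(108.980792/124.3163) − 0.0440 = 0.00183536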